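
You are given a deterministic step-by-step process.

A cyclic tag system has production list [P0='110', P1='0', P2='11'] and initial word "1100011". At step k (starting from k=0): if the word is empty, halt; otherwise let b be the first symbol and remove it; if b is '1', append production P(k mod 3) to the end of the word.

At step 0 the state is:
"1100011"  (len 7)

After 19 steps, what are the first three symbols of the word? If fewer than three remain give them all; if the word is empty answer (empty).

gen 0: "1100011"  (len 7)
gen 1: "100011110"  (len 9)
gen 2: "000111100"  (len 9)
gen 3: "00111100"  (len 8)
gen 4: "0111100"  (len 7)
gen 5: "111100"  (len 6)
gen 6: "1110011"  (len 7)
gen 7: "110011110"  (len 9)
gen 8: "100111100"  (len 9)
gen 9: "0011110011"  (len 10)
gen 10: "011110011"  (len 9)
gen 11: "11110011"  (len 8)
gen 12: "111001111"  (len 9)
gen 13: "11001111110"  (len 11)
gen 14: "10011111100"  (len 11)
gen 15: "001111110011"  (len 12)
gen 16: "01111110011"  (len 11)
gen 17: "1111110011"  (len 10)
gen 18: "11111001111"  (len 11)
gen 19: "1111001111110"  (len 13)

111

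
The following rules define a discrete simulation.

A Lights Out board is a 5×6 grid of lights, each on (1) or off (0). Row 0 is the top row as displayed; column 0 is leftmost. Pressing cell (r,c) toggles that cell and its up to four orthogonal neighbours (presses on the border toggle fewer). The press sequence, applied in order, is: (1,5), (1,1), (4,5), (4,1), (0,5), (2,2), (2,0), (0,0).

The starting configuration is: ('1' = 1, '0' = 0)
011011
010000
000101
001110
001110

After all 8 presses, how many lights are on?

t=0: 011011
010000
000101
001110
001110
t=1: 011010
010011
000100
001110
001110
t=2: 001010
101011
010100
001110
001110
t=3: 001010
101011
010100
001111
001101
t=4: 001010
101011
010100
011111
110101
t=5: 001001
101010
010100
011111
110101
t=6: 001001
100010
001000
010111
110101
t=7: 001001
000010
111000
110111
110101
t=8: 111001
100010
111000
110111
110101

18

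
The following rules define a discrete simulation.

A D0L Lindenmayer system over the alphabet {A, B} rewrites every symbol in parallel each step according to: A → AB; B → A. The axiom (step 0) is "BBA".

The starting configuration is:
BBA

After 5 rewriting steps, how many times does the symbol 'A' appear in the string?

0) BBA
1) AAAB
2) ABABABA
3) ABAABAABAAB
4) ABAABABAABABAABABA
5) ABAABABAABAABABAABAABABAABAAB

18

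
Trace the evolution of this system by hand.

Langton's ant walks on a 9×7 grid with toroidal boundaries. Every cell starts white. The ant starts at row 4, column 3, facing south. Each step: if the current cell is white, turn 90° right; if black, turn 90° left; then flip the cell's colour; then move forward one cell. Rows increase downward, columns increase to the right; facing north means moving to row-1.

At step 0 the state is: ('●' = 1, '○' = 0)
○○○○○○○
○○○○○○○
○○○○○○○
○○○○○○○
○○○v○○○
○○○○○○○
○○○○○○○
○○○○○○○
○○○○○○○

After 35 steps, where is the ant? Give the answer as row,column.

step 0: ○○○○○○○
○○○○○○○
○○○○○○○
○○○○○○○
○○○v○○○
○○○○○○○
○○○○○○○
○○○○○○○
○○○○○○○
step 1: ○○○○○○○
○○○○○○○
○○○○○○○
○○○○○○○
○○<●○○○
○○○○○○○
○○○○○○○
○○○○○○○
○○○○○○○
step 2: ○○○○○○○
○○○○○○○
○○○○○○○
○○^○○○○
○○●●○○○
○○○○○○○
○○○○○○○
○○○○○○○
○○○○○○○
step 3: ○○○○○○○
○○○○○○○
○○○○○○○
○○●>○○○
○○●●○○○
○○○○○○○
○○○○○○○
○○○○○○○
○○○○○○○
step 4: ○○○○○○○
○○○○○○○
○○○○○○○
○○●●○○○
○○●v○○○
○○○○○○○
○○○○○○○
○○○○○○○
○○○○○○○
step 5: ○○○○○○○
○○○○○○○
○○○○○○○
○○●●○○○
○○●○>○○
○○○○○○○
○○○○○○○
○○○○○○○
○○○○○○○
step 6: ○○○○○○○
○○○○○○○
○○○○○○○
○○●●○○○
○○●○●○○
○○○○v○○
○○○○○○○
○○○○○○○
○○○○○○○
step 7: ○○○○○○○
○○○○○○○
○○○○○○○
○○●●○○○
○○●○●○○
○○○<●○○
○○○○○○○
○○○○○○○
○○○○○○○
step 8: ○○○○○○○
○○○○○○○
○○○○○○○
○○●●○○○
○○●^●○○
○○○●●○○
○○○○○○○
○○○○○○○
○○○○○○○
step 9: ○○○○○○○
○○○○○○○
○○○○○○○
○○●●○○○
○○●●>○○
○○○●●○○
○○○○○○○
○○○○○○○
○○○○○○○
step 10: ○○○○○○○
○○○○○○○
○○○○○○○
○○●●^○○
○○●●○○○
○○○●●○○
○○○○○○○
○○○○○○○
○○○○○○○
step 11: ○○○○○○○
○○○○○○○
○○○○○○○
○○●●●>○
○○●●○○○
○○○●●○○
○○○○○○○
○○○○○○○
○○○○○○○
step 12: ○○○○○○○
○○○○○○○
○○○○○○○
○○●●●●○
○○●●○v○
○○○●●○○
○○○○○○○
○○○○○○○
○○○○○○○
step 13: ○○○○○○○
○○○○○○○
○○○○○○○
○○●●●●○
○○●●<●○
○○○●●○○
○○○○○○○
○○○○○○○
○○○○○○○
step 14: ○○○○○○○
○○○○○○○
○○○○○○○
○○●●^●○
○○●●●●○
○○○●●○○
○○○○○○○
○○○○○○○
○○○○○○○
step 15: ○○○○○○○
○○○○○○○
○○○○○○○
○○●<○●○
○○●●●●○
○○○●●○○
○○○○○○○
○○○○○○○
○○○○○○○
step 16: ○○○○○○○
○○○○○○○
○○○○○○○
○○●○○●○
○○●v●●○
○○○●●○○
○○○○○○○
○○○○○○○
○○○○○○○
step 17: ○○○○○○○
○○○○○○○
○○○○○○○
○○●○○●○
○○●○>●○
○○○●●○○
○○○○○○○
○○○○○○○
○○○○○○○
step 18: ○○○○○○○
○○○○○○○
○○○○○○○
○○●○^●○
○○●○○●○
○○○●●○○
○○○○○○○
○○○○○○○
○○○○○○○
step 19: ○○○○○○○
○○○○○○○
○○○○○○○
○○●○●>○
○○●○○●○
○○○●●○○
○○○○○○○
○○○○○○○
○○○○○○○
step 20: ○○○○○○○
○○○○○○○
○○○○○^○
○○●○●○○
○○●○○●○
○○○●●○○
○○○○○○○
○○○○○○○
○○○○○○○
step 21: ○○○○○○○
○○○○○○○
○○○○○●>
○○●○●○○
○○●○○●○
○○○●●○○
○○○○○○○
○○○○○○○
○○○○○○○
step 22: ○○○○○○○
○○○○○○○
○○○○○●●
○○●○●○v
○○●○○●○
○○○●●○○
○○○○○○○
○○○○○○○
○○○○○○○
step 23: ○○○○○○○
○○○○○○○
○○○○○●●
○○●○●<●
○○●○○●○
○○○●●○○
○○○○○○○
○○○○○○○
○○○○○○○
step 24: ○○○○○○○
○○○○○○○
○○○○○^●
○○●○●●●
○○●○○●○
○○○●●○○
○○○○○○○
○○○○○○○
○○○○○○○
step 25: ○○○○○○○
○○○○○○○
○○○○<○●
○○●○●●●
○○●○○●○
○○○●●○○
○○○○○○○
○○○○○○○
○○○○○○○
step 26: ○○○○○○○
○○○○^○○
○○○○●○●
○○●○●●●
○○●○○●○
○○○●●○○
○○○○○○○
○○○○○○○
○○○○○○○
step 27: ○○○○○○○
○○○○●>○
○○○○●○●
○○●○●●●
○○●○○●○
○○○●●○○
○○○○○○○
○○○○○○○
○○○○○○○
step 28: ○○○○○○○
○○○○●●○
○○○○●v●
○○●○●●●
○○●○○●○
○○○●●○○
○○○○○○○
○○○○○○○
○○○○○○○
step 29: ○○○○○○○
○○○○●●○
○○○○<●●
○○●○●●●
○○●○○●○
○○○●●○○
○○○○○○○
○○○○○○○
○○○○○○○
step 30: ○○○○○○○
○○○○●●○
○○○○○●●
○○●○v●●
○○●○○●○
○○○●●○○
○○○○○○○
○○○○○○○
○○○○○○○
step 31: ○○○○○○○
○○○○●●○
○○○○○●●
○○●○○>●
○○●○○●○
○○○●●○○
○○○○○○○
○○○○○○○
○○○○○○○
step 32: ○○○○○○○
○○○○●●○
○○○○○^●
○○●○○○●
○○●○○●○
○○○●●○○
○○○○○○○
○○○○○○○
○○○○○○○
step 33: ○○○○○○○
○○○○●●○
○○○○<○●
○○●○○○●
○○●○○●○
○○○●●○○
○○○○○○○
○○○○○○○
○○○○○○○
step 34: ○○○○○○○
○○○○^●○
○○○○●○●
○○●○○○●
○○●○○●○
○○○●●○○
○○○○○○○
○○○○○○○
○○○○○○○
step 35: ○○○○○○○
○○○<○●○
○○○○●○●
○○●○○○●
○○●○○●○
○○○●●○○
○○○○○○○
○○○○○○○
○○○○○○○

1,3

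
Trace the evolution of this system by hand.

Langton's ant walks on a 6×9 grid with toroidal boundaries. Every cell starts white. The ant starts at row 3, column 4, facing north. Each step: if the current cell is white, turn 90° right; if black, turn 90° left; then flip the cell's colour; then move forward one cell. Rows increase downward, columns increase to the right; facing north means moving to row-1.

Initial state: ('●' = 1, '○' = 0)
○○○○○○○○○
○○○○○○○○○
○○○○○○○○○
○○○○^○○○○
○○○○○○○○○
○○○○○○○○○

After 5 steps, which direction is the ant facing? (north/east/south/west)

[0] ○○○○○○○○○
○○○○○○○○○
○○○○○○○○○
○○○○^○○○○
○○○○○○○○○
○○○○○○○○○
[1] ○○○○○○○○○
○○○○○○○○○
○○○○○○○○○
○○○○●>○○○
○○○○○○○○○
○○○○○○○○○
[2] ○○○○○○○○○
○○○○○○○○○
○○○○○○○○○
○○○○●●○○○
○○○○○v○○○
○○○○○○○○○
[3] ○○○○○○○○○
○○○○○○○○○
○○○○○○○○○
○○○○●●○○○
○○○○<●○○○
○○○○○○○○○
[4] ○○○○○○○○○
○○○○○○○○○
○○○○○○○○○
○○○○^●○○○
○○○○●●○○○
○○○○○○○○○
[5] ○○○○○○○○○
○○○○○○○○○
○○○○○○○○○
○○○<○●○○○
○○○○●●○○○
○○○○○○○○○

west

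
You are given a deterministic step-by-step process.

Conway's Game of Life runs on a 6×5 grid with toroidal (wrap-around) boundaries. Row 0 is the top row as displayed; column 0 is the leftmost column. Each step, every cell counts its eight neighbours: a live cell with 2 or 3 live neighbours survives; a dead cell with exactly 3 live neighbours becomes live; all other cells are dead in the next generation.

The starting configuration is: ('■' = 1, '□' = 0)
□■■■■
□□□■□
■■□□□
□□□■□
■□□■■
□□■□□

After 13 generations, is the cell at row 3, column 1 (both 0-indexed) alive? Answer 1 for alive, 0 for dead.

1

0) □■■■■
□□□■□
■■□□□
□□□■□
■□□■■
□□■□□
1) □■□□■
□□□■□
□□■□■
□■■■□
□□■■■
□□□□□
2) □□□□□
■□■■■
□■□□■
■■□□□
□■□□■
■□■□■
3) □□■□□
■■■■■
□□□□□
□■■□■
□□■■■
■■□■■
4) □□□□□
■■■■■
□□□□□
■■■□■
□□□□□
■■□□□
5) □□□■□
■■■■■
□□□□□
■■□□□
□□■□■
□□□□□
6) ■■□■□
■■■■■
□□□■□
■■□□□
■■□□□
□□□■□
7) □□□□□
□□□□□
□□□■□
■■■□■
■■■□■
□□□□□
8) □□□□□
□□□□□
■■■■■
□□□□□
□□■□■
■■□□□
9) □□□□□
■■■■■
■■■■■
□□□□□
■■□□□
■■□□□
10) □□□■□
□□□□□
□□□□□
□□□■□
■■□□□
■■□□□
11) □□□□□
□□□□□
□□□□□
□□□□□
■■■□■
■■■□■
12) ■■□□□
□□□□□
□□□□□
■■□□□
□□■□■
□□■□■
13) ■■□□□
□□□□□
□□□□□
■■□□□
□□■□■
□□■□■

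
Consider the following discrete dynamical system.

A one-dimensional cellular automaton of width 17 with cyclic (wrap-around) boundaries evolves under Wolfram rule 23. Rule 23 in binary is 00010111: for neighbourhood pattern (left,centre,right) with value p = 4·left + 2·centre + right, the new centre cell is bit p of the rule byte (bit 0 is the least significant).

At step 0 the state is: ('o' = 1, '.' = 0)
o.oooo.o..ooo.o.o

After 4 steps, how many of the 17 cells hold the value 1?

0) o.oooo.o..ooo.o.o
1) .......ooo....o..
2) ooooooo...ooooooo
3) .......ooo.......
4) ooooooo...ooooooo

14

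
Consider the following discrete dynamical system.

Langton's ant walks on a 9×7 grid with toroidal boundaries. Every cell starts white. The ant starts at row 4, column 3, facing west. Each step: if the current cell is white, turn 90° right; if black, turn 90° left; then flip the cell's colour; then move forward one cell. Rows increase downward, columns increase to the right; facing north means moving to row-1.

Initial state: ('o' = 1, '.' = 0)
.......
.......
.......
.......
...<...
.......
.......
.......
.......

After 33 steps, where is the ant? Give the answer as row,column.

[0] .......
.......
.......
.......
...<...
.......
.......
.......
.......
[1] .......
.......
.......
...^...
...o...
.......
.......
.......
.......
[2] .......
.......
.......
...o>..
...o...
.......
.......
.......
.......
[3] .......
.......
.......
...oo..
...ov..
.......
.......
.......
.......
[4] .......
.......
.......
...oo..
...<o..
.......
.......
.......
.......
[5] .......
.......
.......
...oo..
....o..
...v...
.......
.......
.......
[6] .......
.......
.......
...oo..
....o..
..<o...
.......
.......
.......
[7] .......
.......
.......
...oo..
..^.o..
..oo...
.......
.......
.......
[8] .......
.......
.......
...oo..
..o>o..
..oo...
.......
.......
.......
[9] .......
.......
.......
...oo..
..ooo..
..ov...
.......
.......
.......
[10] .......
.......
.......
...oo..
..ooo..
..o.>..
.......
.......
.......
[11] .......
.......
.......
...oo..
..ooo..
..o.o..
....v..
.......
.......
[12] .......
.......
.......
...oo..
..ooo..
..o.o..
...<o..
.......
.......
[13] .......
.......
.......
...oo..
..ooo..
..o^o..
...oo..
.......
.......
[14] .......
.......
.......
...oo..
..ooo..
..oo>..
...oo..
.......
.......
[15] .......
.......
.......
...oo..
..oo^..
..oo...
...oo..
.......
.......
[16] .......
.......
.......
...oo..
..o<...
..oo...
...oo..
.......
.......
[17] .......
.......
.......
...oo..
..o....
..ov...
...oo..
.......
.......
[18] .......
.......
.......
...oo..
..o....
..o.>..
...oo..
.......
.......
[19] .......
.......
.......
...oo..
..o....
..o.o..
...ov..
.......
.......
[20] .......
.......
.......
...oo..
..o....
..o.o..
...o.>.
.......
.......
[21] .......
.......
.......
...oo..
..o....
..o.o..
...o.o.
.....v.
.......
[22] .......
.......
.......
...oo..
..o....
..o.o..
...o.o.
....<o.
.......
[23] .......
.......
.......
...oo..
..o....
..o.o..
...o^o.
....oo.
.......
[24] .......
.......
.......
...oo..
..o....
..o.o..
...oo>.
....oo.
.......
[25] .......
.......
.......
...oo..
..o....
..o.o^.
...oo..
....oo.
.......
[26] .......
.......
.......
...oo..
..o....
..o.oo>
...oo..
....oo.
.......
[27] .......
.......
.......
...oo..
..o....
..o.ooo
...oo.v
....oo.
.......
[28] .......
.......
.......
...oo..
..o....
..o.ooo
...oo<o
....oo.
.......
[29] .......
.......
.......
...oo..
..o....
..o.o^o
...oooo
....oo.
.......
[30] .......
.......
.......
...oo..
..o....
..o.<.o
...oooo
....oo.
.......
[31] .......
.......
.......
...oo..
..o....
..o...o
...ovoo
....oo.
.......
[32] .......
.......
.......
...oo..
..o....
..o...o
...o.>o
....oo.
.......
[33] .......
.......
.......
...oo..
..o....
..o..^o
...o..o
....oo.
.......

5,5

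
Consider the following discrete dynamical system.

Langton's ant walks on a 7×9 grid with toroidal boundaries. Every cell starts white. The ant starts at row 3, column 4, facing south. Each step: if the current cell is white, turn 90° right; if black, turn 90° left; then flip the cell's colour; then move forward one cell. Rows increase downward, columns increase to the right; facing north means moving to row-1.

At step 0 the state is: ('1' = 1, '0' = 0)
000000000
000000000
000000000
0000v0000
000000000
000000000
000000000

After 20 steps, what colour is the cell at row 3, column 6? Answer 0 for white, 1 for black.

step 0: 000000000
000000000
000000000
0000v0000
000000000
000000000
000000000
step 1: 000000000
000000000
000000000
000<10000
000000000
000000000
000000000
step 2: 000000000
000000000
000^00000
000110000
000000000
000000000
000000000
step 3: 000000000
000000000
0001>0000
000110000
000000000
000000000
000000000
step 4: 000000000
000000000
000110000
0001v0000
000000000
000000000
000000000
step 5: 000000000
000000000
000110000
00010>000
000000000
000000000
000000000
step 6: 000000000
000000000
000110000
000101000
00000v000
000000000
000000000
step 7: 000000000
000000000
000110000
000101000
0000<1000
000000000
000000000
step 8: 000000000
000000000
000110000
0001^1000
000011000
000000000
000000000
step 9: 000000000
000000000
000110000
00011>000
000011000
000000000
000000000
step 10: 000000000
000000000
00011^000
000110000
000011000
000000000
000000000
step 11: 000000000
000000000
000111>00
000110000
000011000
000000000
000000000
step 12: 000000000
000000000
000111100
000110v00
000011000
000000000
000000000
step 13: 000000000
000000000
000111100
00011<100
000011000
000000000
000000000
step 14: 000000000
000000000
00011^100
000111100
000011000
000000000
000000000
step 15: 000000000
000000000
0001<0100
000111100
000011000
000000000
000000000
step 16: 000000000
000000000
000100100
0001v1100
000011000
000000000
000000000
step 17: 000000000
000000000
000100100
00010>100
000011000
000000000
000000000
step 18: 000000000
000000000
00010^100
000100100
000011000
000000000
000000000
step 19: 000000000
000000000
000101>00
000100100
000011000
000000000
000000000
step 20: 000000000
000000^00
000101000
000100100
000011000
000000000
000000000

1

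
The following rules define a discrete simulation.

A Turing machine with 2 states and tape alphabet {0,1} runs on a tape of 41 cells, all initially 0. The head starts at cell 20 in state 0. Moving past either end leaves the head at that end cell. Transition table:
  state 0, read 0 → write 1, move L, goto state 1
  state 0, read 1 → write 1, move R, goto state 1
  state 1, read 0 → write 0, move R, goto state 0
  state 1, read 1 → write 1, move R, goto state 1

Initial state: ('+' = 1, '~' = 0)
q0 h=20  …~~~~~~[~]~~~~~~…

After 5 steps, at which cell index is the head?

21

0) q0 h=20  …~~~~~~[~]~~~~~~…
1) q1 h=19  …~~~~~~[~]+~~~~~…
2) q0 h=20  …~~~~~~[+]~~~~~~…
3) q1 h=21  …~~~~~+[~]~~~~~~…
4) q0 h=22  …~~~~+~[~]~~~~~~…
5) q1 h=21  …~~~~~+[~]+~~~~~…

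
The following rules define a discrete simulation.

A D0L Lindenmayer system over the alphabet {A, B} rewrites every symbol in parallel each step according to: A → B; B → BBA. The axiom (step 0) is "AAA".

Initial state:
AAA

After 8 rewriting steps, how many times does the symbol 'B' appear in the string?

[0] AAA
[1] BBB
[2] BBABBABBA
[3] BBABBABBBABBABBBABBAB
[4] BBABBABBBABBABBBABBABBABBBABBABBBABBABBABBBABBABBBA
[5] BBABBABBBABBABBBABBABBABBBABBABBBABBABBABBBABBABBBABBABBBA…BBABBABBBABBABBABBBABBABBBABBABBBABBABBABBBABBABBBABBABBAB  (len 123)
[6] BBABBABBBABBABBBABBABBABBBABBABBBABBABBABBBABBABBBABBABBBA…BBABBABBBABBABBBABBABBABBBABBABBBABBABBABBBABBABBBABBABBBA  (len 297)
[7] BBABBABBBABBABBBABBABBABBBABBABBBABBABBABBBABBABBBABBABBBA…BBABBABBBABBABBBABBABBABBBABBABBBABBABBABBBABBABBBABBABBAB  (len 717)
[8] BBABBABBBABBABBBABBABBABBBABBABBBABBABBABBBABBABBBABBABBBA…BBABBABBBABBABBBABBABBABBBABBABBBABBABBABBBABBABBBABBABBBA  (len 1731)

1224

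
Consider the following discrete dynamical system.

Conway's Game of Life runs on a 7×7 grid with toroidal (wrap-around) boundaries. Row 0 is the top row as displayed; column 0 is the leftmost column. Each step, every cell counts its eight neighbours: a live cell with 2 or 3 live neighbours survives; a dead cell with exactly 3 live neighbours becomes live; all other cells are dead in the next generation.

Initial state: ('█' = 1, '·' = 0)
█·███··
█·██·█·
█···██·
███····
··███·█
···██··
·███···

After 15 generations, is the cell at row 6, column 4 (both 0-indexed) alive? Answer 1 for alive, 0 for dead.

0) █·███··
█·██·█·
█···██·
███····
··███·█
···██··
·███···
1) █·····█
█·█··█·
█···██·
█·█····
█···██·
·█···█·
·█·····
2) █·····█
█···██·
█··███·
█··█···
█···██·
██··███
·█····█
3) ·█·····
██·█···
██·█·█·
██·█···
···█···
·█··█··
·█·····
4) ·█·····
····█·█
···█···
██·█··█
██·██··
··█····
███····
5) ·██····
·······
··█████
·█·█··█
···██·█
·······
█·█····
6) ·██····
·█··██·
█·█████
······█
█·████·
···█···
··█····
7) ·███···
·······
████···
·······
··█████
·█·····
·███···
8) ·█·█···
█······
·██····
█····██
··████·
██···█·
█··█···
9) ███····
█······
·█·····
█····██
··██···
██···█·
█···█·█
10) ·······
█·█····
·█·····
███···█
··█·██·
██████·
··█··█·
11) ·█·····
·█·····
······█
█·██·██
·······
·······
··█··██
12) ███····
█······
·██··██
█····██
······█
·······
·······
13) ██·····
·······
·█···█·
·█·····
█····██
·······
·█·····
14) ██·····
██·····
·······
·█···█·
█·····█
█·····█
██·····
15) ··█···█
██·····
██·····
█·····█
·█···█·
·······
·······

0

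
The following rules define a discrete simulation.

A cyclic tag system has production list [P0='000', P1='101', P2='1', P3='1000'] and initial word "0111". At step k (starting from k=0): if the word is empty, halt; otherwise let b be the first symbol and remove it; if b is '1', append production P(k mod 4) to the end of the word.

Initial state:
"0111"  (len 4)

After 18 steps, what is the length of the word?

12

step 0: "0111"  (len 4)
step 1: "111"  (len 3)
step 2: "11101"  (len 5)
step 3: "11011"  (len 5)
step 4: "10111000"  (len 8)
step 5: "0111000000"  (len 10)
step 6: "111000000"  (len 9)
step 7: "110000001"  (len 9)
step 8: "100000011000"  (len 12)
step 9: "00000011000000"  (len 14)
step 10: "0000011000000"  (len 13)
step 11: "000011000000"  (len 12)
step 12: "00011000000"  (len 11)
step 13: "0011000000"  (len 10)
step 14: "011000000"  (len 9)
step 15: "11000000"  (len 8)
step 16: "10000001000"  (len 11)
step 17: "0000001000000"  (len 13)
step 18: "000001000000"  (len 12)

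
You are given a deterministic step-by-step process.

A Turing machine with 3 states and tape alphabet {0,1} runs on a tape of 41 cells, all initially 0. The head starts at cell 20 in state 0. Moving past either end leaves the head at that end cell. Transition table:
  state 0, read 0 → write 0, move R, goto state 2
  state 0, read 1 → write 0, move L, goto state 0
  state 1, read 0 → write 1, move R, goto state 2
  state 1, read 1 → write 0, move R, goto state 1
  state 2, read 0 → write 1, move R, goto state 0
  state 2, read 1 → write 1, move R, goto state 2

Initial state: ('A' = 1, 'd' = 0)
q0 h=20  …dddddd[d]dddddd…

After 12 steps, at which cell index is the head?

32

k=0  q0 h=20  …dddddd[d]dddddd…
k=1  q2 h=21  …dddddd[d]dddddd…
k=2  q0 h=22  …dddddA[d]dddddd…
k=3  q2 h=23  …ddddAd[d]dddddd…
k=4  q0 h=24  …dddAdA[d]dddddd…
k=5  q2 h=25  …ddAdAd[d]dddddd…
k=6  q0 h=26  …dAdAdA[d]dddddd…
k=7  q2 h=27  …AdAdAd[d]dddddd…
k=8  q0 h=28  …dAdAdA[d]dddddd…
k=9  q2 h=29  …AdAdAd[d]dddddd…
k=10  q0 h=30  …dAdAdA[d]dddddd…
k=11  q2 h=31  …AdAdAd[d]dddddd…
k=12  q0 h=32  …dAdAdA[d]dddddd…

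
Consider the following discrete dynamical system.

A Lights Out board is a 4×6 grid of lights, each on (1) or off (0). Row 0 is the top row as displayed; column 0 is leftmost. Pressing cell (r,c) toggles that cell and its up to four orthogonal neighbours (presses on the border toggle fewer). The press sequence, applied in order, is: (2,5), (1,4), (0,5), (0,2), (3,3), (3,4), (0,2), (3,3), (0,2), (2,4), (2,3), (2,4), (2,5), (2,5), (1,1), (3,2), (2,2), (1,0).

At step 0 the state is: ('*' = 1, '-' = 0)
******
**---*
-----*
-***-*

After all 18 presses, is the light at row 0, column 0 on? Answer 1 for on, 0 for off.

0

gen 0: ******
**---*
-----*
-***-*
gen 1: ******
**----
----*-
-***--
gen 2: ****-*
**-***
------
-***--
gen 3: *****-
**-**-
------
-***--
gen 4: *---*-
*****-
------
-***--
gen 5: *---*-
*****-
---*--
-*--*-
gen 6: *---*-
*****-
---**-
-*-*-*
gen 7: *****-
**-**-
---**-
-*-*-*
gen 8: *****-
**-**-
----*-
-**-**
gen 9: *---*-
*****-
----*-
-**-**
gen 10: *---*-
****--
---*-*
-**--*
gen 11: *---*-
***---
--*-**
-***-*
gen 12: *---*-
***-*-
--**--
-*****
gen 13: *---*-
***-**
--****
-****-
gen 14: *---*-
***-*-
--**--
-*****
gen 15: **--*-
----*-
-***--
-*****
gen 16: **--*-
----*-
-*-*--
----**
gen 17: **--*-
--*-*-
--*---
--*-**
gen 18: -*--*-
***-*-
*-*---
--*-**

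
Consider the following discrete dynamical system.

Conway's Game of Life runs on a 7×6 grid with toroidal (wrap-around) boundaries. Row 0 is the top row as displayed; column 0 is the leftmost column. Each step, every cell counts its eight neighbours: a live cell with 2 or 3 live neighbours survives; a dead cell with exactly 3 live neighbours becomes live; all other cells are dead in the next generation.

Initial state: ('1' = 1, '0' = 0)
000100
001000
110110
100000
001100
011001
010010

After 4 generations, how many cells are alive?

[0] 000100
001000
110110
100000
001100
011001
010010
[1] 001100
011010
111101
100011
101100
110010
110110
[2] 100001
000011
000000
000000
001100
000010
100010
[3] 100000
100011
000000
000000
000100
000011
100010
[4] 110010
100001
000001
000000
000010
000111
100010

12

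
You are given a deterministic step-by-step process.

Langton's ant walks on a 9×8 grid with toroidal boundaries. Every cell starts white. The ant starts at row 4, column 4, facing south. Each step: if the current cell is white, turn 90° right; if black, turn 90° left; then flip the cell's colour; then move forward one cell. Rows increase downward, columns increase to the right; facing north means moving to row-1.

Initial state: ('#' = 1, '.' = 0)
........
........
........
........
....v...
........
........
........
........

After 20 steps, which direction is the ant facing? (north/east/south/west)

t=0: ........
........
........
........
....v...
........
........
........
........
t=1: ........
........
........
........
...<#...
........
........
........
........
t=2: ........
........
........
...^....
...##...
........
........
........
........
t=3: ........
........
........
...#>...
...##...
........
........
........
........
t=4: ........
........
........
...##...
...#v...
........
........
........
........
t=5: ........
........
........
...##...
...#.>..
........
........
........
........
t=6: ........
........
........
...##...
...#.#..
.....v..
........
........
........
t=7: ........
........
........
...##...
...#.#..
....<#..
........
........
........
t=8: ........
........
........
...##...
...#^#..
....##..
........
........
........
t=9: ........
........
........
...##...
...##>..
....##..
........
........
........
t=10: ........
........
........
...##^..
...##...
....##..
........
........
........
t=11: ........
........
........
...###>.
...##...
....##..
........
........
........
t=12: ........
........
........
...####.
...##.v.
....##..
........
........
........
t=13: ........
........
........
...####.
...##<#.
....##..
........
........
........
t=14: ........
........
........
...##^#.
...####.
....##..
........
........
........
t=15: ........
........
........
...#<.#.
...####.
....##..
........
........
........
t=16: ........
........
........
...#..#.
...#v##.
....##..
........
........
........
t=17: ........
........
........
...#..#.
...#.>#.
....##..
........
........
........
t=18: ........
........
........
...#.^#.
...#..#.
....##..
........
........
........
t=19: ........
........
........
...#.#>.
...#..#.
....##..
........
........
........
t=20: ........
........
......^.
...#.#..
...#..#.
....##..
........
........
........

north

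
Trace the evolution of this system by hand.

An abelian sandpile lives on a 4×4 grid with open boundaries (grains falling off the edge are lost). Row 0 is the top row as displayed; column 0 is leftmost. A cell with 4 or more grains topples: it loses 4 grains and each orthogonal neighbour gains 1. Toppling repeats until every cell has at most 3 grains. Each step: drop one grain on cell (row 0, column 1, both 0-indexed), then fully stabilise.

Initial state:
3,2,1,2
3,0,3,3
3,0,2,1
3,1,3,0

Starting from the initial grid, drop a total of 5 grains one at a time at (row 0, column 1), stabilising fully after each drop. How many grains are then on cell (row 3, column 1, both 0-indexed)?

2

0) 3,2,1,2
3,0,3,3
3,0,2,1
3,1,3,0
1) 3,3,1,2
3,0,3,3
3,0,2,1
3,1,3,0
2) 1,1,2,2
1,2,3,3
1,1,2,1
0,2,3,0
3) 1,2,2,2
1,2,3,3
1,1,2,1
0,2,3,0
4) 1,3,2,2
1,2,3,3
1,1,2,1
0,2,3,0
5) 2,0,3,2
1,3,3,3
1,1,2,1
0,2,3,0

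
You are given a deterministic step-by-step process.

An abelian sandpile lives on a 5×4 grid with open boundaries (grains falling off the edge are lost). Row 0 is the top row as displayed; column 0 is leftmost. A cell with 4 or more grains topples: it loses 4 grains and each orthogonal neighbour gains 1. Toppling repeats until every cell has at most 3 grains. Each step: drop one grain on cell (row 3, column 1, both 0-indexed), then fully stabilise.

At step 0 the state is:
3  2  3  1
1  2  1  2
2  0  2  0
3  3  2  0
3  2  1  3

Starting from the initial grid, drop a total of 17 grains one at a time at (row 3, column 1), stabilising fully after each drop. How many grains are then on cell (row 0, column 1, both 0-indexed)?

step 0: 3  2  3  1
1  2  1  2
2  0  2  0
3  3  2  0
3  2  1  3
step 1: 3  2  3  1
1  2  1  2
3  1  2  0
1  2  3  0
1  0  2  3
step 2: 3  2  3  1
1  2  1  2
3  1  2  0
1  3  3  0
1  0  2  3
step 3: 3  2  3  1
1  2  1  2
3  2  3  0
2  1  0  1
1  1  3  3
step 4: 3  2  3  1
1  2  1  2
3  2  3  0
2  2  0  1
1  1  3  3
step 5: 3  2  3  1
1  2  1  2
3  2  3  0
2  3  0  1
1  1  3  3
step 6: 3  2  3  1
1  2  1  2
3  3  3  0
3  0  1  1
1  2  3  3
step 7: 3  2  3  1
1  2  1  2
3  3  3  0
3  1  1  1
1  2  3  3
step 8: 3  2  3  1
1  2  1  2
3  3  3  0
3  2  1  1
1  2  3  3
step 9: 3  2  3  1
1  2  1  2
3  3  3  0
3  3  1  1
1  2  3  3
step 10: 3  2  3  1
2  3  2  2
1  2  0  1
1  2  3  1
2  3  3  3
step 11: 3  2  3  1
2  3  2  2
1  2  0  1
1  3  3  1
2  3  3  3
step 12: 3  2  3  1
2  3  2  2
1  3  1  1
2  2  1  3
3  1  2  0
step 13: 3  2  3  1
2  3  2  2
1  3  1  1
2  3  1  3
3  1  2  0
step 14: 3  3  3  1
3  0  3  2
2  1  2  1
3  1  2  3
3  2  2  0
step 15: 3  3  3  1
3  0  3  2
2  1  2  1
3  2  2  3
3  2  2  0
step 16: 3  3  3  1
3  0  3  2
2  1  2  1
3  3  2  3
3  2  2  0
step 17: 3  3  3  1
3  0  3  2
3  2  2  1
1  2  3  3
1  0  3  0

3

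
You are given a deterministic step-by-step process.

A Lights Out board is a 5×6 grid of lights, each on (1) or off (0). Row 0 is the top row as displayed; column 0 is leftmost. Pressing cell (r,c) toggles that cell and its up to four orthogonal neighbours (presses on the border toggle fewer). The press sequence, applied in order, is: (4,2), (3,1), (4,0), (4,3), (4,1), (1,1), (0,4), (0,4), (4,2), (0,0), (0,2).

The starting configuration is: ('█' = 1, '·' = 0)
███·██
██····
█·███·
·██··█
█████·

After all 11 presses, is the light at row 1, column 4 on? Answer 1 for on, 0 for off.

0

k=0  ███·██
██····
█·███·
·██··█
█████·
k=1  ███·██
██····
█·███·
·█···█
█···█·
k=2  ███·██
██····
█████·
█·█··█
██··█·
k=3  ███·██
██····
█████·
··█··█
····█·
k=4  ███·██
██····
█████·
··██·█
··██··
k=5  ███·██
██····
█████·
·███·█
██·█··
k=6  █·█·██
··█···
█·███·
·███·█
██·█··
k=7  █·██··
··█·█·
█·███·
·███·█
██·█··
k=8  █·█·██
··█···
█·███·
·███·█
██·█··
k=9  █·█·██
··█···
█·███·
·█·█·█
█·█···
k=10  ·██·██
█·█···
█·███·
·█·█·█
█·█···
k=11  ···███
█·····
█·███·
·█·█·█
█·█···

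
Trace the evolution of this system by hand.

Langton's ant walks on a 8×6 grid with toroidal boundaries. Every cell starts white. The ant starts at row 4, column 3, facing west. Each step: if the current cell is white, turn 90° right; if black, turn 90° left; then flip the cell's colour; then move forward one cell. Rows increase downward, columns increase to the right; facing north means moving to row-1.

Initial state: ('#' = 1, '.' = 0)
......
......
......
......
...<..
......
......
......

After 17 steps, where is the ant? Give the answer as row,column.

t=0: ......
......
......
......
...<..
......
......
......
t=1: ......
......
......
...^..
...#..
......
......
......
t=2: ......
......
......
...#>.
...#..
......
......
......
t=3: ......
......
......
...##.
...#v.
......
......
......
t=4: ......
......
......
...##.
...<#.
......
......
......
t=5: ......
......
......
...##.
....#.
...v..
......
......
t=6: ......
......
......
...##.
....#.
..<#..
......
......
t=7: ......
......
......
...##.
..^.#.
..##..
......
......
t=8: ......
......
......
...##.
..#>#.
..##..
......
......
t=9: ......
......
......
...##.
..###.
..#v..
......
......
t=10: ......
......
......
...##.
..###.
..#.>.
......
......
t=11: ......
......
......
...##.
..###.
..#.#.
....v.
......
t=12: ......
......
......
...##.
..###.
..#.#.
...<#.
......
t=13: ......
......
......
...##.
..###.
..#^#.
...##.
......
t=14: ......
......
......
...##.
..###.
..##>.
...##.
......
t=15: ......
......
......
...##.
..##^.
..##..
...##.
......
t=16: ......
......
......
...##.
..#<..
..##..
...##.
......
t=17: ......
......
......
...##.
..#...
..#v..
...##.
......

5,3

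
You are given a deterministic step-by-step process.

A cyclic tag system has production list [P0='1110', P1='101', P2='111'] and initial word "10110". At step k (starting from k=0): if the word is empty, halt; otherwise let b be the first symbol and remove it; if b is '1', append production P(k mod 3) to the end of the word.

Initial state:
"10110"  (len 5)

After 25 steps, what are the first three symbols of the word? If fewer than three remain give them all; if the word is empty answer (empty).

gen 0: "10110"  (len 5)
gen 1: "01101110"  (len 8)
gen 2: "1101110"  (len 7)
gen 3: "101110111"  (len 9)
gen 4: "011101111110"  (len 12)
gen 5: "11101111110"  (len 11)
gen 6: "1101111110111"  (len 13)
gen 7: "1011111101111110"  (len 16)
gen 8: "011111101111110101"  (len 18)
gen 9: "11111101111110101"  (len 17)
gen 10: "11111011111101011110"  (len 20)
gen 11: "1111011111101011110101"  (len 22)
gen 12: "111011111101011110101111"  (len 24)
gen 13: "110111111010111101011111110"  (len 27)
gen 14: "10111111010111101011111110101"  (len 29)
gen 15: "0111111010111101011111110101111"  (len 31)
gen 16: "111111010111101011111110101111"  (len 30)
gen 17: "11111010111101011111110101111101"  (len 32)
gen 18: "1111010111101011111110101111101111"  (len 34)
gen 19: "1110101111010111111101011111011111110"  (len 37)
gen 20: "110101111010111111101011111011111110101"  (len 39)
gen 21: "10101111010111111101011111011111110101111"  (len 41)
gen 22: "01011110101111111010111110111111101011111110"  (len 44)
gen 23: "1011110101111111010111110111111101011111110"  (len 43)
gen 24: "011110101111111010111110111111101011111110111"  (len 45)
gen 25: "11110101111111010111110111111101011111110111"  (len 44)

111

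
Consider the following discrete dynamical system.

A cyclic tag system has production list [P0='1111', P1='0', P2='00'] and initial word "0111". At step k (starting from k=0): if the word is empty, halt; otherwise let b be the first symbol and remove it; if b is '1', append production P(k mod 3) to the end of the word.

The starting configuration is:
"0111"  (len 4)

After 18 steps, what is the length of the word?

0) "0111"  (len 4)
1) "111"  (len 3)
2) "110"  (len 3)
3) "1000"  (len 4)
4) "0001111"  (len 7)
5) "001111"  (len 6)
6) "01111"  (len 5)
7) "1111"  (len 4)
8) "1110"  (len 4)
9) "11000"  (len 5)
10) "10001111"  (len 8)
11) "00011110"  (len 8)
12) "0011110"  (len 7)
13) "011110"  (len 6)
14) "11110"  (len 5)
15) "111000"  (len 6)
16) "110001111"  (len 9)
17) "100011110"  (len 9)
18) "0001111000"  (len 10)

10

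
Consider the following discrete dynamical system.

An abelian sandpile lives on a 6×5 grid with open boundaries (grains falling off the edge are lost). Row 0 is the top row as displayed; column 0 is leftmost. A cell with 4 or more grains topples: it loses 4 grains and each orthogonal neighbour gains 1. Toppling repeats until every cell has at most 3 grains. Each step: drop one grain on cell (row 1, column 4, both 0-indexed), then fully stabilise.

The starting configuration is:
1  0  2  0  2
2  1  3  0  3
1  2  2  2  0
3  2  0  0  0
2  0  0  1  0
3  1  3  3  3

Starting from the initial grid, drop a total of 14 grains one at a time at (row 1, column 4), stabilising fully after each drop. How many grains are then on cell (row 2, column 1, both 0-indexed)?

k=0  1  0  2  0  2
2  1  3  0  3
1  2  2  2  0
3  2  0  0  0
2  0  0  1  0
3  1  3  3  3
k=1  1  0  2  0  3
2  1  3  1  0
1  2  2  2  1
3  2  0  0  0
2  0  0  1  0
3  1  3  3  3
k=2  1  0  2  0  3
2  1  3  1  1
1  2  2  2  1
3  2  0  0  0
2  0  0  1  0
3  1  3  3  3
k=3  1  0  2  0  3
2  1  3  1  2
1  2  2  2  1
3  2  0  0  0
2  0  0  1  0
3  1  3  3  3
k=4  1  0  2  0  3
2  1  3  1  3
1  2  2  2  1
3  2  0  0  0
2  0  0  1  0
3  1  3  3  3
k=5  1  0  2  1  0
2  1  3  2  1
1  2  2  2  2
3  2  0  0  0
2  0  0  1  0
3  1  3  3  3
k=6  1  0  2  1  0
2  1  3  2  2
1  2  2  2  2
3  2  0  0  0
2  0  0  1  0
3  1  3  3  3
k=7  1  0  2  1  0
2  1  3  2  3
1  2  2  2  2
3  2  0  0  0
2  0  0  1  0
3  1  3  3  3
k=8  1  0  2  1  1
2  1  3  3  0
1  2  2  2  3
3  2  0  0  0
2  0  0  1  0
3  1  3  3  3
k=9  1  0  2  1  1
2  1  3  3  1
1  2  2  2  3
3  2  0  0  0
2  0  0  1  0
3  1  3  3  3
k=10  1  0  2  1  1
2  1  3  3  2
1  2  2  2  3
3  2  0  0  0
2  0  0  1  0
3  1  3  3  3
k=11  1  0  2  1  1
2  1  3  3  3
1  2  2  2  3
3  2  0  0  0
2  0  0  1  0
3  1  3  3  3
k=12  1  0  3  2  2
2  2  1  2  2
1  3  0  1  1
3  2  1  1  1
2  0  0  1  0
3  1  3  3  3
k=13  1  0  3  2  2
2  2  1  2  3
1  3  0  1  1
3  2  1  1  1
2  0  0  1  0
3  1  3  3  3
k=14  1  0  3  2  3
2  2  1  3  0
1  3  0  1  2
3  2  1  1  1
2  0  0  1  0
3  1  3  3  3

3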